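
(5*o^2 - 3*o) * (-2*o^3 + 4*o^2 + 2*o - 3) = -10*o^5 + 26*o^4 - 2*o^3 - 21*o^2 + 9*o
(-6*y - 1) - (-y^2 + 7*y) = y^2 - 13*y - 1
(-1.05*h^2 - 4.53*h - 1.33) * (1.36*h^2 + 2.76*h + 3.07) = -1.428*h^4 - 9.0588*h^3 - 17.5351*h^2 - 17.5779*h - 4.0831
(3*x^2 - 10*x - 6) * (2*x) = 6*x^3 - 20*x^2 - 12*x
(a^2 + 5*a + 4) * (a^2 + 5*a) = a^4 + 10*a^3 + 29*a^2 + 20*a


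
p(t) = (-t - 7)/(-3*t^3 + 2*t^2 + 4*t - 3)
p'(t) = (-t - 7)*(9*t^2 - 4*t - 4)/(-3*t^3 + 2*t^2 + 4*t - 3)^2 - 1/(-3*t^3 + 2*t^2 + 4*t - 3)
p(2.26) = 0.50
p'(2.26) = -0.85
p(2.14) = 0.62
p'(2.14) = -1.15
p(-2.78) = -0.06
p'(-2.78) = -0.09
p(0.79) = 109.85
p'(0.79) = 2404.28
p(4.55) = 0.05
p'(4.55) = -0.03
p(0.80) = 139.29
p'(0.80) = 3599.49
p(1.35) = 6.25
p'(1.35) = -32.00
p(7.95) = 0.01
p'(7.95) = -0.00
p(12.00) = 0.00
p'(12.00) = 0.00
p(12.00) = 0.00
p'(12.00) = 0.00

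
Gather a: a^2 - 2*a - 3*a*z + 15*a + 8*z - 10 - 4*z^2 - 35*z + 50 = a^2 + a*(13 - 3*z) - 4*z^2 - 27*z + 40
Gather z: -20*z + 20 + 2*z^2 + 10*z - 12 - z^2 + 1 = z^2 - 10*z + 9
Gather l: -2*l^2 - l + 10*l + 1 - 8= -2*l^2 + 9*l - 7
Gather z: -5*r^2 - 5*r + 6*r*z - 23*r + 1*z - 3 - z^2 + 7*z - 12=-5*r^2 - 28*r - z^2 + z*(6*r + 8) - 15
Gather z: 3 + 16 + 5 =24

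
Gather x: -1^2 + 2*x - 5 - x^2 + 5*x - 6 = -x^2 + 7*x - 12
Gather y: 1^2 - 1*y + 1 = 2 - y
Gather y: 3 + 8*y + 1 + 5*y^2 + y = 5*y^2 + 9*y + 4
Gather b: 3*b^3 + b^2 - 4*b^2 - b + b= 3*b^3 - 3*b^2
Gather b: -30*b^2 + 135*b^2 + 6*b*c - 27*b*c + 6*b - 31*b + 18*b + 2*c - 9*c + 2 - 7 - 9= 105*b^2 + b*(-21*c - 7) - 7*c - 14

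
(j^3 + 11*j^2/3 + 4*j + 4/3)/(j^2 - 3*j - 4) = (3*j^2 + 8*j + 4)/(3*(j - 4))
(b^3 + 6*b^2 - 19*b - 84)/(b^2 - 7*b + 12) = (b^2 + 10*b + 21)/(b - 3)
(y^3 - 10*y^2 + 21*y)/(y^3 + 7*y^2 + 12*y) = (y^2 - 10*y + 21)/(y^2 + 7*y + 12)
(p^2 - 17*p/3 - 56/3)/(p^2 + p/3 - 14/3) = (p - 8)/(p - 2)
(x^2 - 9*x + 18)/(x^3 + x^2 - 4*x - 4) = (x^2 - 9*x + 18)/(x^3 + x^2 - 4*x - 4)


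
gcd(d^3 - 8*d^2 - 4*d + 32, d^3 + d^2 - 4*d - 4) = d^2 - 4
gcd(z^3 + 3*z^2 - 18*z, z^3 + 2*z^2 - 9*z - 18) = z - 3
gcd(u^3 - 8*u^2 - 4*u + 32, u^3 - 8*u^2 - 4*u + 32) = u^3 - 8*u^2 - 4*u + 32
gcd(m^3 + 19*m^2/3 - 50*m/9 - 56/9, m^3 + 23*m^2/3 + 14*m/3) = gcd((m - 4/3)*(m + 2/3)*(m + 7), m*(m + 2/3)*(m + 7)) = m^2 + 23*m/3 + 14/3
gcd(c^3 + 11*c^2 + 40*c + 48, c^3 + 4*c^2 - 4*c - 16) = c + 4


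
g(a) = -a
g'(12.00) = -1.00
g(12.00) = -12.00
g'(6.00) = -1.00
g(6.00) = -6.00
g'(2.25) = -1.00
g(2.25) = -2.25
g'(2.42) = -1.00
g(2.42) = -2.42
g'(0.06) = -1.00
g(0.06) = -0.06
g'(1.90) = -1.00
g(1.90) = -1.90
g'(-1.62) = -1.00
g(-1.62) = 1.62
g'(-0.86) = -1.00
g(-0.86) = 0.86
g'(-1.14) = -1.00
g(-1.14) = 1.14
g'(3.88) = -1.00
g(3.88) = -3.88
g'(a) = -1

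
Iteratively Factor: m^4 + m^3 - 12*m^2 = (m + 4)*(m^3 - 3*m^2) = m*(m + 4)*(m^2 - 3*m) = m*(m - 3)*(m + 4)*(m)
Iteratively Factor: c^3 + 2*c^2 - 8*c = (c + 4)*(c^2 - 2*c) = c*(c + 4)*(c - 2)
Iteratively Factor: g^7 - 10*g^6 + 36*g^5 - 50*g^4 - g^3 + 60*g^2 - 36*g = (g + 1)*(g^6 - 11*g^5 + 47*g^4 - 97*g^3 + 96*g^2 - 36*g) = g*(g + 1)*(g^5 - 11*g^4 + 47*g^3 - 97*g^2 + 96*g - 36) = g*(g - 2)*(g + 1)*(g^4 - 9*g^3 + 29*g^2 - 39*g + 18) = g*(g - 2)^2*(g + 1)*(g^3 - 7*g^2 + 15*g - 9) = g*(g - 3)*(g - 2)^2*(g + 1)*(g^2 - 4*g + 3) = g*(g - 3)^2*(g - 2)^2*(g + 1)*(g - 1)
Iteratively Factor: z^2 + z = (z + 1)*(z)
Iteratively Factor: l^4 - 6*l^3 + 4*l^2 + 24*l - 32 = (l + 2)*(l^3 - 8*l^2 + 20*l - 16) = (l - 2)*(l + 2)*(l^2 - 6*l + 8) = (l - 2)^2*(l + 2)*(l - 4)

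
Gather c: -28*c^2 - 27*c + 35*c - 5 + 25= -28*c^2 + 8*c + 20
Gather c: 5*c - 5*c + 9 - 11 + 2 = 0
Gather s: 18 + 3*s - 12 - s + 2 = 2*s + 8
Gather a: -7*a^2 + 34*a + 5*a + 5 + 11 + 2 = -7*a^2 + 39*a + 18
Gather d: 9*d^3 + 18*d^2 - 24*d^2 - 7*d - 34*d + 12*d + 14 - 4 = 9*d^3 - 6*d^2 - 29*d + 10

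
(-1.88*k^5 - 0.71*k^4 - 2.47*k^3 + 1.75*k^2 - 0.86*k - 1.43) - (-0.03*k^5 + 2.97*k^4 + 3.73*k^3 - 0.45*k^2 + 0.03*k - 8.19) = -1.85*k^5 - 3.68*k^4 - 6.2*k^3 + 2.2*k^2 - 0.89*k + 6.76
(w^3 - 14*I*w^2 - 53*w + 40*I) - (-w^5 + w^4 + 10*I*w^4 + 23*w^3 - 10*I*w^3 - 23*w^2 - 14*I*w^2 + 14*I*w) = w^5 - w^4 - 10*I*w^4 - 22*w^3 + 10*I*w^3 + 23*w^2 - 53*w - 14*I*w + 40*I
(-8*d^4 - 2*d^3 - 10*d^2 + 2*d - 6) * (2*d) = -16*d^5 - 4*d^4 - 20*d^3 + 4*d^2 - 12*d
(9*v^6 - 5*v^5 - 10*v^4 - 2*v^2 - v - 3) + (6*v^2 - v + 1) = 9*v^6 - 5*v^5 - 10*v^4 + 4*v^2 - 2*v - 2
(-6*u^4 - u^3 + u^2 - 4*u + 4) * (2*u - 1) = -12*u^5 + 4*u^4 + 3*u^3 - 9*u^2 + 12*u - 4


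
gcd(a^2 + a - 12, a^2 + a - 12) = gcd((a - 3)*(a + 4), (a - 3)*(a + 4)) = a^2 + a - 12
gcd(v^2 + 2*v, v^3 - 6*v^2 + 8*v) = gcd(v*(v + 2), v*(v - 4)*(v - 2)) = v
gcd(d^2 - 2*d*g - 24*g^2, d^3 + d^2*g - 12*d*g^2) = d + 4*g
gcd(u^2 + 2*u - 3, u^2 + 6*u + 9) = u + 3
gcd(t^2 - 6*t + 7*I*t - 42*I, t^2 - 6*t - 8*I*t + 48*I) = t - 6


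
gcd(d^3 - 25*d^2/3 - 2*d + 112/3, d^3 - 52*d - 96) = d^2 - 6*d - 16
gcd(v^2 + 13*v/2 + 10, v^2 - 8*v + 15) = 1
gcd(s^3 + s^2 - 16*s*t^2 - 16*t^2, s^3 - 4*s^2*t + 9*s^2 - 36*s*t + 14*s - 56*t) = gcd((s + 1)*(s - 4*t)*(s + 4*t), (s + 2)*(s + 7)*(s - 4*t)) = s - 4*t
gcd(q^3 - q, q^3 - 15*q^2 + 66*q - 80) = 1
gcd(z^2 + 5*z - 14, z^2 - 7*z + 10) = z - 2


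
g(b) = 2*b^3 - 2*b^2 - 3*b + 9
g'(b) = 6*b^2 - 4*b - 3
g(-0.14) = 9.38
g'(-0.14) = -2.32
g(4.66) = 153.98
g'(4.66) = 108.65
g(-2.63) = -33.33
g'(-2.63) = 49.02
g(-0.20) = 9.50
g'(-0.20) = -1.96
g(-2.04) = -10.18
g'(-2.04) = 30.13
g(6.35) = 421.40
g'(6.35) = 213.54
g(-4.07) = -146.76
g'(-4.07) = 112.67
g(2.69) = 25.39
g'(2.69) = 29.66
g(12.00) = 3141.00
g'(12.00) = 813.00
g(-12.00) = -3699.00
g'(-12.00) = 909.00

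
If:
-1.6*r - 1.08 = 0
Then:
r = -0.68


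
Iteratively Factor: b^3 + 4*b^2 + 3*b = (b + 3)*(b^2 + b) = b*(b + 3)*(b + 1)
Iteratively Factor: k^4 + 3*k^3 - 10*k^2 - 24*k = (k)*(k^3 + 3*k^2 - 10*k - 24) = k*(k + 4)*(k^2 - k - 6) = k*(k - 3)*(k + 4)*(k + 2)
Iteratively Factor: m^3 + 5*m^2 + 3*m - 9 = (m - 1)*(m^2 + 6*m + 9) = (m - 1)*(m + 3)*(m + 3)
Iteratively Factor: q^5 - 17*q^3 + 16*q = (q - 1)*(q^4 + q^3 - 16*q^2 - 16*q) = (q - 4)*(q - 1)*(q^3 + 5*q^2 + 4*q) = (q - 4)*(q - 1)*(q + 1)*(q^2 + 4*q) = q*(q - 4)*(q - 1)*(q + 1)*(q + 4)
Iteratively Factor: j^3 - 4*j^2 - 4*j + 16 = (j - 4)*(j^2 - 4) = (j - 4)*(j + 2)*(j - 2)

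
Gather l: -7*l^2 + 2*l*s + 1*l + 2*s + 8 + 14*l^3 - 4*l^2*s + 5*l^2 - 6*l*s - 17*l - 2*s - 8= 14*l^3 + l^2*(-4*s - 2) + l*(-4*s - 16)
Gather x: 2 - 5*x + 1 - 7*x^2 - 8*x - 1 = -7*x^2 - 13*x + 2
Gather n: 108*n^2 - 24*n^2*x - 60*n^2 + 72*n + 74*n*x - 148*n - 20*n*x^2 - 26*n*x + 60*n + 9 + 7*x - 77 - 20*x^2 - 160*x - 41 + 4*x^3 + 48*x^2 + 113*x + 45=n^2*(48 - 24*x) + n*(-20*x^2 + 48*x - 16) + 4*x^3 + 28*x^2 - 40*x - 64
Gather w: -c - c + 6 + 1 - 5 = 2 - 2*c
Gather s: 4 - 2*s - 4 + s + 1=1 - s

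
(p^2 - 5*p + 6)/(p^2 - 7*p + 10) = (p - 3)/(p - 5)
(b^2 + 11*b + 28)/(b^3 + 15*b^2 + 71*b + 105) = (b + 4)/(b^2 + 8*b + 15)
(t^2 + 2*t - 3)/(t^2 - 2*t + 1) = (t + 3)/(t - 1)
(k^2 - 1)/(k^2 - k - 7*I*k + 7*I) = (k + 1)/(k - 7*I)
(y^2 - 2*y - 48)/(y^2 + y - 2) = (y^2 - 2*y - 48)/(y^2 + y - 2)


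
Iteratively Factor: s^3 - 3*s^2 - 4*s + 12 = (s - 2)*(s^2 - s - 6) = (s - 3)*(s - 2)*(s + 2)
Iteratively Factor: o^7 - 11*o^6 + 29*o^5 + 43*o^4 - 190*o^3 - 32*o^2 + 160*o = (o - 5)*(o^6 - 6*o^5 - o^4 + 38*o^3 - 32*o) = (o - 5)*(o - 4)*(o^5 - 2*o^4 - 9*o^3 + 2*o^2 + 8*o) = o*(o - 5)*(o - 4)*(o^4 - 2*o^3 - 9*o^2 + 2*o + 8) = o*(o - 5)*(o - 4)^2*(o^3 + 2*o^2 - o - 2) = o*(o - 5)*(o - 4)^2*(o + 1)*(o^2 + o - 2) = o*(o - 5)*(o - 4)^2*(o - 1)*(o + 1)*(o + 2)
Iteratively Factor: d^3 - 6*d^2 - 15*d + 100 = (d - 5)*(d^2 - d - 20) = (d - 5)*(d + 4)*(d - 5)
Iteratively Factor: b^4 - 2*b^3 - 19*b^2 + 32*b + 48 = (b + 1)*(b^3 - 3*b^2 - 16*b + 48) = (b + 1)*(b + 4)*(b^2 - 7*b + 12) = (b - 4)*(b + 1)*(b + 4)*(b - 3)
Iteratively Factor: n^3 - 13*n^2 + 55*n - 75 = (n - 5)*(n^2 - 8*n + 15) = (n - 5)*(n - 3)*(n - 5)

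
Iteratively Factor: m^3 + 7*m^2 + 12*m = (m + 4)*(m^2 + 3*m) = m*(m + 4)*(m + 3)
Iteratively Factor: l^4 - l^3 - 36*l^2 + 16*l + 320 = (l - 5)*(l^3 + 4*l^2 - 16*l - 64) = (l - 5)*(l + 4)*(l^2 - 16) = (l - 5)*(l - 4)*(l + 4)*(l + 4)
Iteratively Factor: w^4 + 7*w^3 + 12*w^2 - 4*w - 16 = (w + 4)*(w^3 + 3*w^2 - 4) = (w + 2)*(w + 4)*(w^2 + w - 2) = (w - 1)*(w + 2)*(w + 4)*(w + 2)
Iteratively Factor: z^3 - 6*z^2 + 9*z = (z)*(z^2 - 6*z + 9) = z*(z - 3)*(z - 3)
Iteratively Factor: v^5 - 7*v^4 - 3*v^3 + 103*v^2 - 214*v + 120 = (v - 3)*(v^4 - 4*v^3 - 15*v^2 + 58*v - 40) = (v - 3)*(v - 1)*(v^3 - 3*v^2 - 18*v + 40) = (v - 3)*(v - 2)*(v - 1)*(v^2 - v - 20) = (v - 3)*(v - 2)*(v - 1)*(v + 4)*(v - 5)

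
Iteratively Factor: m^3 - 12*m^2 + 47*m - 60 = (m - 4)*(m^2 - 8*m + 15) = (m - 5)*(m - 4)*(m - 3)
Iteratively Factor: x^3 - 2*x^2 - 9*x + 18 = (x - 2)*(x^2 - 9) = (x - 2)*(x + 3)*(x - 3)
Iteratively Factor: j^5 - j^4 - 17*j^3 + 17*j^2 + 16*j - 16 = (j - 1)*(j^4 - 17*j^2 + 16) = (j - 1)*(j + 4)*(j^3 - 4*j^2 - j + 4) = (j - 1)*(j + 1)*(j + 4)*(j^2 - 5*j + 4) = (j - 4)*(j - 1)*(j + 1)*(j + 4)*(j - 1)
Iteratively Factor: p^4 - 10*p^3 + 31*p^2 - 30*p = (p - 2)*(p^3 - 8*p^2 + 15*p) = p*(p - 2)*(p^2 - 8*p + 15) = p*(p - 3)*(p - 2)*(p - 5)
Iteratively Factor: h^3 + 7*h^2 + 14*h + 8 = (h + 4)*(h^2 + 3*h + 2) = (h + 2)*(h + 4)*(h + 1)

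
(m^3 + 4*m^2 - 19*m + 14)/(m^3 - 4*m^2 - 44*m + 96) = (m^2 + 6*m - 7)/(m^2 - 2*m - 48)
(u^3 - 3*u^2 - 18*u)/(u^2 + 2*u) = (u^2 - 3*u - 18)/(u + 2)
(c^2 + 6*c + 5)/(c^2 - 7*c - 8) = (c + 5)/(c - 8)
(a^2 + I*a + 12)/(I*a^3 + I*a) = (-I*a^2 + a - 12*I)/(a^3 + a)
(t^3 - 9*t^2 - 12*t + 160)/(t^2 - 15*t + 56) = (t^2 - t - 20)/(t - 7)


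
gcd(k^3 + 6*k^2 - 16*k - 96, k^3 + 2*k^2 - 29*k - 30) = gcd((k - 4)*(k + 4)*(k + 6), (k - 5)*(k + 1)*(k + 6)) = k + 6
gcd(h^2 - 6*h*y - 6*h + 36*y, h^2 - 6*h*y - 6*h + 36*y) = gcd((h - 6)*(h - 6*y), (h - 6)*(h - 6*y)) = -h^2 + 6*h*y + 6*h - 36*y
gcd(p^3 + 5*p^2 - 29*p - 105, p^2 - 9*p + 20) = p - 5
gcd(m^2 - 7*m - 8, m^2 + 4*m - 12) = 1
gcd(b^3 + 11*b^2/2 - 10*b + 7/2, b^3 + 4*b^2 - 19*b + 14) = b^2 + 6*b - 7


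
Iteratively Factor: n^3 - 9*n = (n - 3)*(n^2 + 3*n) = n*(n - 3)*(n + 3)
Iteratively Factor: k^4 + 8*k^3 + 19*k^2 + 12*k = (k + 4)*(k^3 + 4*k^2 + 3*k) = (k + 1)*(k + 4)*(k^2 + 3*k) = (k + 1)*(k + 3)*(k + 4)*(k)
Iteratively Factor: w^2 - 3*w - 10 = (w - 5)*(w + 2)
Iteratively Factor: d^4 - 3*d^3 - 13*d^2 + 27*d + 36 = (d + 1)*(d^3 - 4*d^2 - 9*d + 36) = (d - 4)*(d + 1)*(d^2 - 9) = (d - 4)*(d - 3)*(d + 1)*(d + 3)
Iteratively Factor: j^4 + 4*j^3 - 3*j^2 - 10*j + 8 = (j + 2)*(j^3 + 2*j^2 - 7*j + 4) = (j - 1)*(j + 2)*(j^2 + 3*j - 4) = (j - 1)*(j + 2)*(j + 4)*(j - 1)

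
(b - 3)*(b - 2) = b^2 - 5*b + 6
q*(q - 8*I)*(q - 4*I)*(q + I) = q^4 - 11*I*q^3 - 20*q^2 - 32*I*q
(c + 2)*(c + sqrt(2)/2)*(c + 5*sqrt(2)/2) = c^3 + 2*c^2 + 3*sqrt(2)*c^2 + 5*c/2 + 6*sqrt(2)*c + 5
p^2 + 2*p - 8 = (p - 2)*(p + 4)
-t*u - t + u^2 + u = (-t + u)*(u + 1)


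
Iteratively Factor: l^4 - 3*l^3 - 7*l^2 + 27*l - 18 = (l - 3)*(l^3 - 7*l + 6) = (l - 3)*(l - 1)*(l^2 + l - 6) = (l - 3)*(l - 1)*(l + 3)*(l - 2)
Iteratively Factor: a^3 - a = (a - 1)*(a^2 + a) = a*(a - 1)*(a + 1)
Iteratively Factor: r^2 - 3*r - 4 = (r + 1)*(r - 4)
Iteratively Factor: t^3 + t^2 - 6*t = (t + 3)*(t^2 - 2*t) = (t - 2)*(t + 3)*(t)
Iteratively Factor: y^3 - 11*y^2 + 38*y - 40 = (y - 4)*(y^2 - 7*y + 10) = (y - 4)*(y - 2)*(y - 5)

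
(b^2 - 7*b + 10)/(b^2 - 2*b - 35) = (-b^2 + 7*b - 10)/(-b^2 + 2*b + 35)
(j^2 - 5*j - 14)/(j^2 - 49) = (j + 2)/(j + 7)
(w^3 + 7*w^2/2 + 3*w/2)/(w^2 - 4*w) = (2*w^2 + 7*w + 3)/(2*(w - 4))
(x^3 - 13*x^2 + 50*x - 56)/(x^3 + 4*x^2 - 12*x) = (x^2 - 11*x + 28)/(x*(x + 6))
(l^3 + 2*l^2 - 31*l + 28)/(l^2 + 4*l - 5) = (l^2 + 3*l - 28)/(l + 5)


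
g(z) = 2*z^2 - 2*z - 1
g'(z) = 4*z - 2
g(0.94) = -1.11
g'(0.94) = 1.76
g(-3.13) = 24.85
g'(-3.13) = -14.52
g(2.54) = 6.82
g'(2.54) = 8.16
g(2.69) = 8.09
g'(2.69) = 8.76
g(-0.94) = 2.65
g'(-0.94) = -5.76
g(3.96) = 22.44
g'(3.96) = 13.84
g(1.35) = -0.05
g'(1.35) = 3.40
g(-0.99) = 2.94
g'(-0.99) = -5.96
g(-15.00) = 479.00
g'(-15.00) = -62.00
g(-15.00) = 479.00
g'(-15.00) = -62.00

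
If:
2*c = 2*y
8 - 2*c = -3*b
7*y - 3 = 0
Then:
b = -50/21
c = 3/7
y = 3/7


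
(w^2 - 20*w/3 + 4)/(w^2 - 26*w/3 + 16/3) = (w - 6)/(w - 8)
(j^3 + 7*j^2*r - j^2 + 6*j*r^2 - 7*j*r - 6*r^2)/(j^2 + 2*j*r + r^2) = (j^2 + 6*j*r - j - 6*r)/(j + r)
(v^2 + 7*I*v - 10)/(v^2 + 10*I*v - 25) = (v + 2*I)/(v + 5*I)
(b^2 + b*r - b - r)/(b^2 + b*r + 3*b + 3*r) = (b - 1)/(b + 3)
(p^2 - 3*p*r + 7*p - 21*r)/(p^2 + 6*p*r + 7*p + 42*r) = (p - 3*r)/(p + 6*r)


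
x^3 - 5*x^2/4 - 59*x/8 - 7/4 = (x - 7/2)*(x + 1/4)*(x + 2)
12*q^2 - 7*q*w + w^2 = (-4*q + w)*(-3*q + w)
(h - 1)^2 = h^2 - 2*h + 1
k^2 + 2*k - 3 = (k - 1)*(k + 3)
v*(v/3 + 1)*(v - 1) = v^3/3 + 2*v^2/3 - v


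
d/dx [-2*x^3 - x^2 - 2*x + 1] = -6*x^2 - 2*x - 2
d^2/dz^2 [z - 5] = 0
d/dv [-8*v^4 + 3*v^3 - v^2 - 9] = v*(-32*v^2 + 9*v - 2)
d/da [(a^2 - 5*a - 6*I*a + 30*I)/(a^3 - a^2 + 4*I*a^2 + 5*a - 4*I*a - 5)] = (-a^4 + a^3*(10 + 12*I) + a^2*(-24 - 80*I) + a*(230 + 60*I) - 95 - 120*I)/(a^6 + a^5*(-2 + 8*I) + a^4*(-5 - 16*I) + a^3*(12 + 48*I) + a^2*(19 - 80*I) + a*(-50 + 40*I) + 25)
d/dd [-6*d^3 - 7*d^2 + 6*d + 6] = -18*d^2 - 14*d + 6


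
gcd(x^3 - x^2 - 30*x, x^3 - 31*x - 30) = x^2 - x - 30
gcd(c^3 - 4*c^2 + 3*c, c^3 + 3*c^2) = c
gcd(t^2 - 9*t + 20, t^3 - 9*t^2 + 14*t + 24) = t - 4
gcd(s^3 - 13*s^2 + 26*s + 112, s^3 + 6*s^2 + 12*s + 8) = s + 2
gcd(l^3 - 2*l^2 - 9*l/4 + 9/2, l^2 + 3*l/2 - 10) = 1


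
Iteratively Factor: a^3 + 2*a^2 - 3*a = (a - 1)*(a^2 + 3*a) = (a - 1)*(a + 3)*(a)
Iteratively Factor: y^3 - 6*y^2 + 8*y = (y)*(y^2 - 6*y + 8) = y*(y - 2)*(y - 4)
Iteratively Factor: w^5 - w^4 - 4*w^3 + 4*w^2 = (w - 2)*(w^4 + w^3 - 2*w^2) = w*(w - 2)*(w^3 + w^2 - 2*w) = w*(w - 2)*(w - 1)*(w^2 + 2*w) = w*(w - 2)*(w - 1)*(w + 2)*(w)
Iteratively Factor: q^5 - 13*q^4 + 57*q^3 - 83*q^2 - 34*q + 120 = (q - 3)*(q^4 - 10*q^3 + 27*q^2 - 2*q - 40) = (q - 5)*(q - 3)*(q^3 - 5*q^2 + 2*q + 8) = (q - 5)*(q - 3)*(q - 2)*(q^2 - 3*q - 4) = (q - 5)*(q - 3)*(q - 2)*(q + 1)*(q - 4)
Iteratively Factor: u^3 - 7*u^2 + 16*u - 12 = (u - 3)*(u^2 - 4*u + 4) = (u - 3)*(u - 2)*(u - 2)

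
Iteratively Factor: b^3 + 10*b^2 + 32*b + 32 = (b + 2)*(b^2 + 8*b + 16) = (b + 2)*(b + 4)*(b + 4)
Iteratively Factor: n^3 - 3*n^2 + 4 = (n + 1)*(n^2 - 4*n + 4) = (n - 2)*(n + 1)*(n - 2)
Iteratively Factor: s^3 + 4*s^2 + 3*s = (s)*(s^2 + 4*s + 3) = s*(s + 1)*(s + 3)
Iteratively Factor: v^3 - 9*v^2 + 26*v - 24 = (v - 3)*(v^2 - 6*v + 8) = (v - 4)*(v - 3)*(v - 2)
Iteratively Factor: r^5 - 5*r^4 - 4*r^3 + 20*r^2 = (r - 5)*(r^4 - 4*r^2) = r*(r - 5)*(r^3 - 4*r) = r*(r - 5)*(r - 2)*(r^2 + 2*r) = r*(r - 5)*(r - 2)*(r + 2)*(r)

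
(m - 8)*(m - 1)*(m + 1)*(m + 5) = m^4 - 3*m^3 - 41*m^2 + 3*m + 40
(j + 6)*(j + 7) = j^2 + 13*j + 42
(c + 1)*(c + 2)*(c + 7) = c^3 + 10*c^2 + 23*c + 14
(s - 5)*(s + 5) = s^2 - 25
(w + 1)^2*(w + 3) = w^3 + 5*w^2 + 7*w + 3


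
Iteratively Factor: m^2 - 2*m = (m - 2)*(m)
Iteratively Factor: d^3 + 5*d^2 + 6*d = (d)*(d^2 + 5*d + 6) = d*(d + 3)*(d + 2)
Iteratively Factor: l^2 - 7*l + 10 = (l - 2)*(l - 5)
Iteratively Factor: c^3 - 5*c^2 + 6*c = (c)*(c^2 - 5*c + 6) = c*(c - 2)*(c - 3)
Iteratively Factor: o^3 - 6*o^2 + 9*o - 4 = (o - 1)*(o^2 - 5*o + 4) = (o - 1)^2*(o - 4)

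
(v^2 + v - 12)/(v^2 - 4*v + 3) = (v + 4)/(v - 1)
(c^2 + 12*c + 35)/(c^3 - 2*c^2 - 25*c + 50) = (c + 7)/(c^2 - 7*c + 10)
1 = 1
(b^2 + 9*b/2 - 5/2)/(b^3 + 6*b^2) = (2*b^2 + 9*b - 5)/(2*b^2*(b + 6))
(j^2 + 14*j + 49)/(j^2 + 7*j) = (j + 7)/j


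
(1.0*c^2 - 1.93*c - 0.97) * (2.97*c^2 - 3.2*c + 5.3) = 2.97*c^4 - 8.9321*c^3 + 8.5951*c^2 - 7.125*c - 5.141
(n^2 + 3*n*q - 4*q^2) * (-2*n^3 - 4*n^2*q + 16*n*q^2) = -2*n^5 - 10*n^4*q + 12*n^3*q^2 + 64*n^2*q^3 - 64*n*q^4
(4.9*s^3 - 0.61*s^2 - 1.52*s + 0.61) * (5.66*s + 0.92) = 27.734*s^4 + 1.0554*s^3 - 9.1644*s^2 + 2.0542*s + 0.5612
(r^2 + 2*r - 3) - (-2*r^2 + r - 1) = 3*r^2 + r - 2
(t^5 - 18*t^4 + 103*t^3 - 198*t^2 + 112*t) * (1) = t^5 - 18*t^4 + 103*t^3 - 198*t^2 + 112*t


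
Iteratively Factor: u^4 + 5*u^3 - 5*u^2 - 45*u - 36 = (u - 3)*(u^3 + 8*u^2 + 19*u + 12) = (u - 3)*(u + 3)*(u^2 + 5*u + 4) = (u - 3)*(u + 3)*(u + 4)*(u + 1)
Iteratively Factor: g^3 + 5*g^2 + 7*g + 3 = (g + 1)*(g^2 + 4*g + 3) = (g + 1)^2*(g + 3)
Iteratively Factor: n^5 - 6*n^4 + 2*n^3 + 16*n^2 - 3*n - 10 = (n + 1)*(n^4 - 7*n^3 + 9*n^2 + 7*n - 10) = (n - 2)*(n + 1)*(n^3 - 5*n^2 - n + 5) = (n - 5)*(n - 2)*(n + 1)*(n^2 - 1) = (n - 5)*(n - 2)*(n - 1)*(n + 1)*(n + 1)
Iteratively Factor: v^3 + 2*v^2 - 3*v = (v)*(v^2 + 2*v - 3) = v*(v - 1)*(v + 3)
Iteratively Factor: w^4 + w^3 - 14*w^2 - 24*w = (w + 3)*(w^3 - 2*w^2 - 8*w) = (w - 4)*(w + 3)*(w^2 + 2*w) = (w - 4)*(w + 2)*(w + 3)*(w)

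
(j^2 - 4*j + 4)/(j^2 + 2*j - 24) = (j^2 - 4*j + 4)/(j^2 + 2*j - 24)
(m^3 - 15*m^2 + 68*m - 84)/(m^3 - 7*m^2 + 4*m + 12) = (m - 7)/(m + 1)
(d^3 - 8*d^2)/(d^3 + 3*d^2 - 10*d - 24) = d^2*(d - 8)/(d^3 + 3*d^2 - 10*d - 24)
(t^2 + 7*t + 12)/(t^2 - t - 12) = (t + 4)/(t - 4)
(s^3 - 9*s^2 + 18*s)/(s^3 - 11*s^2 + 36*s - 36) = s/(s - 2)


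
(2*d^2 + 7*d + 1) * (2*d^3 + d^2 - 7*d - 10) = 4*d^5 + 16*d^4 - 5*d^3 - 68*d^2 - 77*d - 10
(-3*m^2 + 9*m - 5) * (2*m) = -6*m^3 + 18*m^2 - 10*m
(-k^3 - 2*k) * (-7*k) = 7*k^4 + 14*k^2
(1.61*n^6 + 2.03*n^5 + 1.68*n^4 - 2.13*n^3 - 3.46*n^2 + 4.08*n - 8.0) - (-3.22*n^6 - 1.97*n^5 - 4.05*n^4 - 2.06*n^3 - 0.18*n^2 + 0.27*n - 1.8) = 4.83*n^6 + 4.0*n^5 + 5.73*n^4 - 0.0699999999999998*n^3 - 3.28*n^2 + 3.81*n - 6.2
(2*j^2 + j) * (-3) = -6*j^2 - 3*j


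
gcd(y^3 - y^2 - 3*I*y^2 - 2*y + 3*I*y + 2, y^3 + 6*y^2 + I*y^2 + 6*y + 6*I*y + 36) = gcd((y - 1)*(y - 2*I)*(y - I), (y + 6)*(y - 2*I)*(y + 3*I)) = y - 2*I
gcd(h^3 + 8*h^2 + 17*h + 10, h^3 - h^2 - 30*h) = h + 5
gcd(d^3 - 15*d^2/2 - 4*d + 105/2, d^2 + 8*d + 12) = 1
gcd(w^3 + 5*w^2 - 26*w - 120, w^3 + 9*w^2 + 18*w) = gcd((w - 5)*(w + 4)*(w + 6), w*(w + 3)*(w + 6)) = w + 6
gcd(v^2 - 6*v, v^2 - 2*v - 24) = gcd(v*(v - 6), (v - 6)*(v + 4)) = v - 6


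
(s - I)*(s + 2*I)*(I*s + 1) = I*s^3 + 3*I*s + 2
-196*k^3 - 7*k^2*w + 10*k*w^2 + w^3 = (-4*k + w)*(7*k + w)^2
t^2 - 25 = (t - 5)*(t + 5)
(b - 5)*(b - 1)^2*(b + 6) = b^4 - b^3 - 31*b^2 + 61*b - 30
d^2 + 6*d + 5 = (d + 1)*(d + 5)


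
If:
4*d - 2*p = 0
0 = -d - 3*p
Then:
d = 0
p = 0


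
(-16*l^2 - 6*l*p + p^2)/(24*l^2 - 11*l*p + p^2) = (2*l + p)/(-3*l + p)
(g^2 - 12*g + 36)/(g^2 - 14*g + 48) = (g - 6)/(g - 8)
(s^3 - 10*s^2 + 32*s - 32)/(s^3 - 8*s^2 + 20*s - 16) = (s - 4)/(s - 2)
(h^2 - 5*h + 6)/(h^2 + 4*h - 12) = (h - 3)/(h + 6)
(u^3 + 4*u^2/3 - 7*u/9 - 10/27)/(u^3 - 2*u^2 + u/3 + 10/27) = (3*u + 5)/(3*u - 5)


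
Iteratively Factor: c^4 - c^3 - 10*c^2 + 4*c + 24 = (c + 2)*(c^3 - 3*c^2 - 4*c + 12) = (c - 2)*(c + 2)*(c^2 - c - 6) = (c - 3)*(c - 2)*(c + 2)*(c + 2)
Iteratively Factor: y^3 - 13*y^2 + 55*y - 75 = (y - 5)*(y^2 - 8*y + 15) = (y - 5)^2*(y - 3)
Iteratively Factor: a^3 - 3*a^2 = (a)*(a^2 - 3*a) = a*(a - 3)*(a)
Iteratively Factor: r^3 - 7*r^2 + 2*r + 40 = (r - 5)*(r^2 - 2*r - 8) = (r - 5)*(r - 4)*(r + 2)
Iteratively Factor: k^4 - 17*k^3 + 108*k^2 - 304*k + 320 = (k - 5)*(k^3 - 12*k^2 + 48*k - 64) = (k - 5)*(k - 4)*(k^2 - 8*k + 16) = (k - 5)*(k - 4)^2*(k - 4)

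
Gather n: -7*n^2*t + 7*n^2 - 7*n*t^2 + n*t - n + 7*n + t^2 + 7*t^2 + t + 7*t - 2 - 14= n^2*(7 - 7*t) + n*(-7*t^2 + t + 6) + 8*t^2 + 8*t - 16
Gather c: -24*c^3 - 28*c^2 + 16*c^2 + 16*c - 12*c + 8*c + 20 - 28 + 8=-24*c^3 - 12*c^2 + 12*c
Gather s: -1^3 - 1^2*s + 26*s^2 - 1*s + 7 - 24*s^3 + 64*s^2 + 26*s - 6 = -24*s^3 + 90*s^2 + 24*s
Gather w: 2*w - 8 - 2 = 2*w - 10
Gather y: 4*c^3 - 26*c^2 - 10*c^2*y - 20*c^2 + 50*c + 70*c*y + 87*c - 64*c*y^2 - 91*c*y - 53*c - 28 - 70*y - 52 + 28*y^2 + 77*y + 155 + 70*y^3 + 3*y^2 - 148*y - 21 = 4*c^3 - 46*c^2 + 84*c + 70*y^3 + y^2*(31 - 64*c) + y*(-10*c^2 - 21*c - 141) + 54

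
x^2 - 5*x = x*(x - 5)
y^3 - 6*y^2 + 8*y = y*(y - 4)*(y - 2)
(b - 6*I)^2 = b^2 - 12*I*b - 36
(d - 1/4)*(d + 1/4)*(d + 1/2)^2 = d^4 + d^3 + 3*d^2/16 - d/16 - 1/64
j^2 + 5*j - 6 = (j - 1)*(j + 6)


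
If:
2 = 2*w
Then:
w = 1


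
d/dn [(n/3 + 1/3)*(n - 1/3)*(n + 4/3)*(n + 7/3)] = 4*n^3/3 + 13*n^2/3 + 94*n/27 + 23/81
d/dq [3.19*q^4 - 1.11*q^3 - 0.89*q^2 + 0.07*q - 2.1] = 12.76*q^3 - 3.33*q^2 - 1.78*q + 0.07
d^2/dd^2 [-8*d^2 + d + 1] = -16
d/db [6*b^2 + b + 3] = 12*b + 1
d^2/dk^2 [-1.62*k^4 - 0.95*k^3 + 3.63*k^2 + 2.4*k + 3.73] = -19.44*k^2 - 5.7*k + 7.26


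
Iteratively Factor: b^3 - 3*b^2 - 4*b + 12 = (b + 2)*(b^2 - 5*b + 6) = (b - 3)*(b + 2)*(b - 2)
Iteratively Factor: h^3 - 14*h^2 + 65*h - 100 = (h - 5)*(h^2 - 9*h + 20) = (h - 5)^2*(h - 4)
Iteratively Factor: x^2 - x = (x)*(x - 1)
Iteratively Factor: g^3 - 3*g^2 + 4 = (g - 2)*(g^2 - g - 2) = (g - 2)*(g + 1)*(g - 2)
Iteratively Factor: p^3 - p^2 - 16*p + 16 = (p - 1)*(p^2 - 16) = (p - 4)*(p - 1)*(p + 4)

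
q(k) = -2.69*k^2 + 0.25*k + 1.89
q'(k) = 0.25 - 5.38*k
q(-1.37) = -3.50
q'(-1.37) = 7.62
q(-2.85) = -20.67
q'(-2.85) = 15.58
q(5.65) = -82.57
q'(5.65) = -30.15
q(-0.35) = 1.47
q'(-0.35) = 2.13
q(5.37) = -74.34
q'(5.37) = -28.64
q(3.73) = -34.60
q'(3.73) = -19.82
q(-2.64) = -17.52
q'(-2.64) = 14.45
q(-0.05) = 1.87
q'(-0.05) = 0.52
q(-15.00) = -607.11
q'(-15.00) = 80.95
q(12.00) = -382.47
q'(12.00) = -64.31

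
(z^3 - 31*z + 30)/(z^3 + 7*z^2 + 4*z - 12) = (z - 5)/(z + 2)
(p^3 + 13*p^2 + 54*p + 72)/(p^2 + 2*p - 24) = (p^2 + 7*p + 12)/(p - 4)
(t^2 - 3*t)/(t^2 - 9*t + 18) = t/(t - 6)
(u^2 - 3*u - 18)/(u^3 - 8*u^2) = (u^2 - 3*u - 18)/(u^2*(u - 8))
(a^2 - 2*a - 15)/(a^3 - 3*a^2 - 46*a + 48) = (a^2 - 2*a - 15)/(a^3 - 3*a^2 - 46*a + 48)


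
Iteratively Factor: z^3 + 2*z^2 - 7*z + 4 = (z - 1)*(z^2 + 3*z - 4) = (z - 1)*(z + 4)*(z - 1)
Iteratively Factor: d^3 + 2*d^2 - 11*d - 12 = (d - 3)*(d^2 + 5*d + 4) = (d - 3)*(d + 4)*(d + 1)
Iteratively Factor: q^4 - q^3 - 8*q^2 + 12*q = (q)*(q^3 - q^2 - 8*q + 12) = q*(q - 2)*(q^2 + q - 6) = q*(q - 2)^2*(q + 3)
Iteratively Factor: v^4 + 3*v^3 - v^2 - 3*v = (v)*(v^3 + 3*v^2 - v - 3) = v*(v + 1)*(v^2 + 2*v - 3) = v*(v - 1)*(v + 1)*(v + 3)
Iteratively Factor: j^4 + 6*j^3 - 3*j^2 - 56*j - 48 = (j + 4)*(j^3 + 2*j^2 - 11*j - 12) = (j + 4)^2*(j^2 - 2*j - 3) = (j + 1)*(j + 4)^2*(j - 3)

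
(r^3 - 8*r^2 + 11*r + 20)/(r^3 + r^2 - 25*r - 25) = (r - 4)/(r + 5)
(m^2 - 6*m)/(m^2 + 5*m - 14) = m*(m - 6)/(m^2 + 5*m - 14)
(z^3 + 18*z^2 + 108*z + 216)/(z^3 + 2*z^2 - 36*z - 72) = (z^2 + 12*z + 36)/(z^2 - 4*z - 12)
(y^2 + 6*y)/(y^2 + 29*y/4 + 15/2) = 4*y/(4*y + 5)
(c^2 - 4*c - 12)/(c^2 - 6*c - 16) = (c - 6)/(c - 8)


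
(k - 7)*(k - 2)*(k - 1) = k^3 - 10*k^2 + 23*k - 14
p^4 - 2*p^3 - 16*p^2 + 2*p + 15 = (p - 5)*(p - 1)*(p + 1)*(p + 3)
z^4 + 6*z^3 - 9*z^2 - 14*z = z*(z - 2)*(z + 1)*(z + 7)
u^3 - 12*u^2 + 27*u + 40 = (u - 8)*(u - 5)*(u + 1)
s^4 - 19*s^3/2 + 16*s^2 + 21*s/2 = s*(s - 7)*(s - 3)*(s + 1/2)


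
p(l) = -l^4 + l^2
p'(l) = -4*l^3 + 2*l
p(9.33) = -7490.46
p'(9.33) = -3230.00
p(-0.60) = 0.23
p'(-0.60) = -0.34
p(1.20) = -0.63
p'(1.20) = -4.51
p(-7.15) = -2562.39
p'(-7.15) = 1447.80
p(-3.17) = -90.93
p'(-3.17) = 121.08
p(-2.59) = -38.29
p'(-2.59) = 64.32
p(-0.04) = 0.00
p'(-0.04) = -0.08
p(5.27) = -743.56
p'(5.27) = -574.91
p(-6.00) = -1260.00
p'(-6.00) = 852.00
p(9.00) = -6480.00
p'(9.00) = -2898.00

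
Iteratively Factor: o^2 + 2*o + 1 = (o + 1)*(o + 1)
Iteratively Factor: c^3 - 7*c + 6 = (c + 3)*(c^2 - 3*c + 2) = (c - 2)*(c + 3)*(c - 1)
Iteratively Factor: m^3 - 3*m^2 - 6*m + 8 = (m + 2)*(m^2 - 5*m + 4) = (m - 4)*(m + 2)*(m - 1)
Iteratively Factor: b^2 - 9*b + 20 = (b - 5)*(b - 4)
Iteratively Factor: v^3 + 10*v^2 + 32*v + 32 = (v + 4)*(v^2 + 6*v + 8) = (v + 4)^2*(v + 2)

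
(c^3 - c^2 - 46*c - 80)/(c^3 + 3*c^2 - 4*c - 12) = (c^2 - 3*c - 40)/(c^2 + c - 6)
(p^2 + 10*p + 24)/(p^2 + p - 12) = (p + 6)/(p - 3)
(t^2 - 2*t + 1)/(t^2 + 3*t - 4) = (t - 1)/(t + 4)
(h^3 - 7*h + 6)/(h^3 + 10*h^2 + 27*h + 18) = (h^2 - 3*h + 2)/(h^2 + 7*h + 6)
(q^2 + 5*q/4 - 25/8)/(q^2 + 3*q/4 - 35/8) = (4*q - 5)/(4*q - 7)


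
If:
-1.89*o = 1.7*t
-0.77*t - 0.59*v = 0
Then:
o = 0.689204974919261*v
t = -0.766233766233766*v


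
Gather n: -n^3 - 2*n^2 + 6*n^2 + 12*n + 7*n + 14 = -n^3 + 4*n^2 + 19*n + 14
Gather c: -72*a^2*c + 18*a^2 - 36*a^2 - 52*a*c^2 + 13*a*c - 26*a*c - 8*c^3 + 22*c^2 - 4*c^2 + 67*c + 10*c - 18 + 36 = -18*a^2 - 8*c^3 + c^2*(18 - 52*a) + c*(-72*a^2 - 13*a + 77) + 18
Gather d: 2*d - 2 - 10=2*d - 12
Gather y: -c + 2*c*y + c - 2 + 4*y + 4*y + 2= y*(2*c + 8)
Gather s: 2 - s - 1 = 1 - s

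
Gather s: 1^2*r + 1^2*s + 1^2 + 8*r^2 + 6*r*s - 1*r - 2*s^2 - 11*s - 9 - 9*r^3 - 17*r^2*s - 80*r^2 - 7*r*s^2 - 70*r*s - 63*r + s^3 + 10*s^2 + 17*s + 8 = -9*r^3 - 72*r^2 - 63*r + s^3 + s^2*(8 - 7*r) + s*(-17*r^2 - 64*r + 7)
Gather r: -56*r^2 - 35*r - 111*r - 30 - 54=-56*r^2 - 146*r - 84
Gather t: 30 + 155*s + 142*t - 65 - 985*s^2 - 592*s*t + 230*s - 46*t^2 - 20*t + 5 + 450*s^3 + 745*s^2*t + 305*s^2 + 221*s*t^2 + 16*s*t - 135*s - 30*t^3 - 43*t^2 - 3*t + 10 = 450*s^3 - 680*s^2 + 250*s - 30*t^3 + t^2*(221*s - 89) + t*(745*s^2 - 576*s + 119) - 20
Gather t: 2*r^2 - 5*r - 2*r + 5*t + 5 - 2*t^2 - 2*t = 2*r^2 - 7*r - 2*t^2 + 3*t + 5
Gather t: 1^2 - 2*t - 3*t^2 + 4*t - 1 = -3*t^2 + 2*t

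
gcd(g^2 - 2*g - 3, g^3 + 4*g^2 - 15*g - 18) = g^2 - 2*g - 3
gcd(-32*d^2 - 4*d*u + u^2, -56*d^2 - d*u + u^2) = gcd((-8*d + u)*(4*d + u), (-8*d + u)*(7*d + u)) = -8*d + u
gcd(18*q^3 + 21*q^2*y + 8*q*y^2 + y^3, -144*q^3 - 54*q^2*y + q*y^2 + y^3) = 3*q + y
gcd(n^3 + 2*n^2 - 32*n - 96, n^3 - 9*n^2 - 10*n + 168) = n^2 - 2*n - 24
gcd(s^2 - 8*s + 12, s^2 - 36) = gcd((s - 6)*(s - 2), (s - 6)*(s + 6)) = s - 6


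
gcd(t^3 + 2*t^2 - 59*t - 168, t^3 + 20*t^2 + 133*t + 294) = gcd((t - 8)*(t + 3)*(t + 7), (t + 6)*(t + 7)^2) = t + 7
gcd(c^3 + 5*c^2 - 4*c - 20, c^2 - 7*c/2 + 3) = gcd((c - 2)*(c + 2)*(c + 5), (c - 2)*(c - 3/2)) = c - 2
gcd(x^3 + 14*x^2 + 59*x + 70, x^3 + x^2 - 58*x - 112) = x^2 + 9*x + 14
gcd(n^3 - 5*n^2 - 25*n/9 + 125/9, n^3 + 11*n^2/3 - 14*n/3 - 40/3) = n + 5/3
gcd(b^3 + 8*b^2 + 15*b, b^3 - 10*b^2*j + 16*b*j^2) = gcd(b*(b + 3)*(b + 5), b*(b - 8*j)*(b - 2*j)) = b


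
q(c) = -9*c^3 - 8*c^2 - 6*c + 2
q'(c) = -27*c^2 - 16*c - 6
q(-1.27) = 15.15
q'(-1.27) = -29.23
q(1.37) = -44.38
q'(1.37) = -78.60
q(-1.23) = 14.02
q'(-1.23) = -27.17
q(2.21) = -147.48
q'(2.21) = -173.23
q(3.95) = -701.19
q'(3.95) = -490.47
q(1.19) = -31.64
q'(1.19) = -63.27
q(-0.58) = 4.54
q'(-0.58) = -5.80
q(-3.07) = 205.43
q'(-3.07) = -211.35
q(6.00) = -2266.00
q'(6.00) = -1074.00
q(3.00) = -331.00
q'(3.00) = -297.00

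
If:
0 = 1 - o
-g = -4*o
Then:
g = 4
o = 1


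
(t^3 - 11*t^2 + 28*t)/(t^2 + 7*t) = (t^2 - 11*t + 28)/(t + 7)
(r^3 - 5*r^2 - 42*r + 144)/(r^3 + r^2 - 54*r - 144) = (r - 3)/(r + 3)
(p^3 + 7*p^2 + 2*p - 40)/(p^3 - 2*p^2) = 1 + 9/p + 20/p^2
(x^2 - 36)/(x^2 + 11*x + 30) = (x - 6)/(x + 5)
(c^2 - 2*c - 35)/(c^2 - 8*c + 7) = (c + 5)/(c - 1)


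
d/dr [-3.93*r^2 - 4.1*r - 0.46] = -7.86*r - 4.1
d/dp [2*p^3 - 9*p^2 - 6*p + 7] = 6*p^2 - 18*p - 6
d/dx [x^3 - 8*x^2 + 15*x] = 3*x^2 - 16*x + 15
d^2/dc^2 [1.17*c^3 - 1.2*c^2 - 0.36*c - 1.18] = 7.02*c - 2.4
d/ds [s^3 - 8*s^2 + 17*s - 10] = 3*s^2 - 16*s + 17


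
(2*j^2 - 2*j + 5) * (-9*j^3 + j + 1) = -18*j^5 + 18*j^4 - 43*j^3 + 3*j + 5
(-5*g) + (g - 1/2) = -4*g - 1/2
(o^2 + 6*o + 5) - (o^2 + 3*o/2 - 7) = 9*o/2 + 12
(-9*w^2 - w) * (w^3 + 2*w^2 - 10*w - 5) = -9*w^5 - 19*w^4 + 88*w^3 + 55*w^2 + 5*w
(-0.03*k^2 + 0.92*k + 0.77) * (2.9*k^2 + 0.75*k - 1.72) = -0.087*k^4 + 2.6455*k^3 + 2.9746*k^2 - 1.0049*k - 1.3244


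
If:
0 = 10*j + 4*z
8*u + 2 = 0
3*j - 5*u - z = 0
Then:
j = -5/22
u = -1/4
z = 25/44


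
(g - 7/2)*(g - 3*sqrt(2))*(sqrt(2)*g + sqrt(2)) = sqrt(2)*g^3 - 6*g^2 - 5*sqrt(2)*g^2/2 - 7*sqrt(2)*g/2 + 15*g + 21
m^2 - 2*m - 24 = (m - 6)*(m + 4)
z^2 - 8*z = z*(z - 8)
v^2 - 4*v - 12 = (v - 6)*(v + 2)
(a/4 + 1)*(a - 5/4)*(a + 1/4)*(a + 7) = a^4/4 + 5*a^3/2 + 267*a^2/64 - 503*a/64 - 35/16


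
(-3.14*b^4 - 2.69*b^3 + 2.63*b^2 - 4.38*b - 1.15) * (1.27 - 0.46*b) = 1.4444*b^5 - 2.7504*b^4 - 4.6261*b^3 + 5.3549*b^2 - 5.0336*b - 1.4605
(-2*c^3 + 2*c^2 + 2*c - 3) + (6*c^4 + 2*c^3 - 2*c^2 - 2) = 6*c^4 + 2*c - 5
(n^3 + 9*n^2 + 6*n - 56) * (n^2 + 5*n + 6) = n^5 + 14*n^4 + 57*n^3 + 28*n^2 - 244*n - 336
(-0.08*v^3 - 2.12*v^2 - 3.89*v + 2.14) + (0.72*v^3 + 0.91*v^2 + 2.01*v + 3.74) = 0.64*v^3 - 1.21*v^2 - 1.88*v + 5.88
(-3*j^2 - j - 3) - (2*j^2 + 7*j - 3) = -5*j^2 - 8*j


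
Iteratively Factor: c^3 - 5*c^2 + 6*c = (c - 2)*(c^2 - 3*c) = (c - 3)*(c - 2)*(c)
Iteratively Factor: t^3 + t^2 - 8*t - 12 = (t - 3)*(t^2 + 4*t + 4) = (t - 3)*(t + 2)*(t + 2)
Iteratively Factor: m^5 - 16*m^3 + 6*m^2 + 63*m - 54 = (m - 2)*(m^4 + 2*m^3 - 12*m^2 - 18*m + 27) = (m - 2)*(m + 3)*(m^3 - m^2 - 9*m + 9) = (m - 2)*(m + 3)^2*(m^2 - 4*m + 3) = (m - 3)*(m - 2)*(m + 3)^2*(m - 1)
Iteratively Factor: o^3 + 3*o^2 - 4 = (o + 2)*(o^2 + o - 2) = (o + 2)^2*(o - 1)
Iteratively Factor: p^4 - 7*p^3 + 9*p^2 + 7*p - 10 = (p - 2)*(p^3 - 5*p^2 - p + 5) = (p - 2)*(p + 1)*(p^2 - 6*p + 5) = (p - 2)*(p - 1)*(p + 1)*(p - 5)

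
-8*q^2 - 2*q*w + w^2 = (-4*q + w)*(2*q + w)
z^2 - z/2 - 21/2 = (z - 7/2)*(z + 3)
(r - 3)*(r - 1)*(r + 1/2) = r^3 - 7*r^2/2 + r + 3/2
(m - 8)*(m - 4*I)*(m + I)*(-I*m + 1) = -I*m^4 - 2*m^3 + 8*I*m^3 + 16*m^2 - 7*I*m^2 + 4*m + 56*I*m - 32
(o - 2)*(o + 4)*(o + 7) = o^3 + 9*o^2 + 6*o - 56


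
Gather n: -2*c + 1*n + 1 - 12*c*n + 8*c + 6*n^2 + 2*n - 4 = 6*c + 6*n^2 + n*(3 - 12*c) - 3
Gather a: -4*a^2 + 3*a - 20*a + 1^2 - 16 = -4*a^2 - 17*a - 15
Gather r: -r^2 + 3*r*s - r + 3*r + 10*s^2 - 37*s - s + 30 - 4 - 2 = -r^2 + r*(3*s + 2) + 10*s^2 - 38*s + 24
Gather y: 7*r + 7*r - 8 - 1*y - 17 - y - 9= 14*r - 2*y - 34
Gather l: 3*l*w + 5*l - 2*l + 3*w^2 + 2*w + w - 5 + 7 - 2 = l*(3*w + 3) + 3*w^2 + 3*w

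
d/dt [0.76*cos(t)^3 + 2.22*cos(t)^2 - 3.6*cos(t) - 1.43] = (-2.28*cos(t)^2 - 4.44*cos(t) + 3.6)*sin(t)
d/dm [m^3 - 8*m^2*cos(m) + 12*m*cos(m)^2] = 8*m^2*sin(m) + 3*m^2 - 12*m*sin(2*m) - 16*m*cos(m) + 12*cos(m)^2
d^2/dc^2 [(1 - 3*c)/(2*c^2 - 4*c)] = (c*(c - 2)*(9*c - 7) + (4 - 12*c)*(c - 1)^2)/(c^3*(c - 2)^3)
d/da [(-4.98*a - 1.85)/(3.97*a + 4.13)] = (-52.494913*a - 54.610577)/(3.97*a + 4.13)^3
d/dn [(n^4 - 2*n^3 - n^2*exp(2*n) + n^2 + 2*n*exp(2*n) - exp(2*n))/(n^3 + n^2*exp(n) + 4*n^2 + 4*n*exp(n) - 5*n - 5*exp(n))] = (-n^2*exp(n) + n^2 - 4*n*exp(n) + 10*n - exp(n) - 5)/(n^2 + 10*n + 25)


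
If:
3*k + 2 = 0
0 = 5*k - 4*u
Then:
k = -2/3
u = -5/6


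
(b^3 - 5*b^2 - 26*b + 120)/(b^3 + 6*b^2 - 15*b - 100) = (b - 6)/(b + 5)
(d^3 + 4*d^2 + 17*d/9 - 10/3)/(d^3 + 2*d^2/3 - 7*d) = (9*d^2 + 9*d - 10)/(3*d*(3*d - 7))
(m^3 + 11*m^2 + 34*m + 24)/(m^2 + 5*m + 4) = m + 6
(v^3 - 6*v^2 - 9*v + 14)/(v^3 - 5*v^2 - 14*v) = (v - 1)/v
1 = 1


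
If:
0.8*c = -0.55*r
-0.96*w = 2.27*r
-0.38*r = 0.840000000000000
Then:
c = 1.52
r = -2.21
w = 5.23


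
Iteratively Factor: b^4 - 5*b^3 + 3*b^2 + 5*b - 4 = (b - 4)*(b^3 - b^2 - b + 1) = (b - 4)*(b - 1)*(b^2 - 1) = (b - 4)*(b - 1)^2*(b + 1)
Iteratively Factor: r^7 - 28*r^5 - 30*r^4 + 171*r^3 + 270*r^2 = (r + 2)*(r^6 - 2*r^5 - 24*r^4 + 18*r^3 + 135*r^2) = (r - 5)*(r + 2)*(r^5 + 3*r^4 - 9*r^3 - 27*r^2) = r*(r - 5)*(r + 2)*(r^4 + 3*r^3 - 9*r^2 - 27*r) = r*(r - 5)*(r + 2)*(r + 3)*(r^3 - 9*r) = r^2*(r - 5)*(r + 2)*(r + 3)*(r^2 - 9) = r^2*(r - 5)*(r - 3)*(r + 2)*(r + 3)*(r + 3)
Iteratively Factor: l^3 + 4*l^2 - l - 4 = (l - 1)*(l^2 + 5*l + 4) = (l - 1)*(l + 1)*(l + 4)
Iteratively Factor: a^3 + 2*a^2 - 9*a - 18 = (a - 3)*(a^2 + 5*a + 6) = (a - 3)*(a + 3)*(a + 2)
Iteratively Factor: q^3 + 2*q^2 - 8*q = (q)*(q^2 + 2*q - 8) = q*(q + 4)*(q - 2)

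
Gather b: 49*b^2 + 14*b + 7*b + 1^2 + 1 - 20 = 49*b^2 + 21*b - 18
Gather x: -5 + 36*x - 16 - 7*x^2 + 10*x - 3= -7*x^2 + 46*x - 24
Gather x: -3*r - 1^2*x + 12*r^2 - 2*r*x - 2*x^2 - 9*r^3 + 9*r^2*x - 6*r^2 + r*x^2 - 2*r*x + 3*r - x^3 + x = -9*r^3 + 6*r^2 - x^3 + x^2*(r - 2) + x*(9*r^2 - 4*r)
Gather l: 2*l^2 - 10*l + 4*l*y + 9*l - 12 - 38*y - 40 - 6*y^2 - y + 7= 2*l^2 + l*(4*y - 1) - 6*y^2 - 39*y - 45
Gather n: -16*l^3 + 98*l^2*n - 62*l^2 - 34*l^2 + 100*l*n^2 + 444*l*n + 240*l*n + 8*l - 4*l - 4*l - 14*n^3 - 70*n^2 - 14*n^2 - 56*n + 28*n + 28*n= -16*l^3 - 96*l^2 - 14*n^3 + n^2*(100*l - 84) + n*(98*l^2 + 684*l)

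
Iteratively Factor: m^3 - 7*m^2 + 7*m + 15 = (m - 3)*(m^2 - 4*m - 5) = (m - 3)*(m + 1)*(m - 5)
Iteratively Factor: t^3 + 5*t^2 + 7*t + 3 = (t + 1)*(t^2 + 4*t + 3) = (t + 1)*(t + 3)*(t + 1)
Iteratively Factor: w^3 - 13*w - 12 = (w + 3)*(w^2 - 3*w - 4) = (w - 4)*(w + 3)*(w + 1)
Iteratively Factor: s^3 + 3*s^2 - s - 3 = (s - 1)*(s^2 + 4*s + 3) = (s - 1)*(s + 3)*(s + 1)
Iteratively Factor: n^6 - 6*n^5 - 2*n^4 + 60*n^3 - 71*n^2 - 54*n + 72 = (n - 3)*(n^5 - 3*n^4 - 11*n^3 + 27*n^2 + 10*n - 24) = (n - 3)*(n - 1)*(n^4 - 2*n^3 - 13*n^2 + 14*n + 24) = (n - 3)*(n - 1)*(n + 1)*(n^3 - 3*n^2 - 10*n + 24) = (n - 4)*(n - 3)*(n - 1)*(n + 1)*(n^2 + n - 6) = (n - 4)*(n - 3)*(n - 2)*(n - 1)*(n + 1)*(n + 3)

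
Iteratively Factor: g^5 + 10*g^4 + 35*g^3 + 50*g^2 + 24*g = (g + 1)*(g^4 + 9*g^3 + 26*g^2 + 24*g) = (g + 1)*(g + 3)*(g^3 + 6*g^2 + 8*g) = g*(g + 1)*(g + 3)*(g^2 + 6*g + 8) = g*(g + 1)*(g + 3)*(g + 4)*(g + 2)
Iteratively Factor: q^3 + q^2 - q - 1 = (q + 1)*(q^2 - 1) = (q - 1)*(q + 1)*(q + 1)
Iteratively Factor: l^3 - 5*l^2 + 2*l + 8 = (l + 1)*(l^2 - 6*l + 8) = (l - 4)*(l + 1)*(l - 2)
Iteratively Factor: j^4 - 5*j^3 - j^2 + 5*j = (j)*(j^3 - 5*j^2 - j + 5) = j*(j - 5)*(j^2 - 1) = j*(j - 5)*(j - 1)*(j + 1)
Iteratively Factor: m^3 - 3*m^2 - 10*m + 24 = (m - 4)*(m^2 + m - 6) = (m - 4)*(m + 3)*(m - 2)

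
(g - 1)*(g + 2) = g^2 + g - 2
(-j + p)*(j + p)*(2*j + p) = -2*j^3 - j^2*p + 2*j*p^2 + p^3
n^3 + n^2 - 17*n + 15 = (n - 3)*(n - 1)*(n + 5)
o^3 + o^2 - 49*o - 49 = (o - 7)*(o + 1)*(o + 7)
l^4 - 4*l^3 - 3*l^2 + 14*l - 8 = (l - 4)*(l - 1)^2*(l + 2)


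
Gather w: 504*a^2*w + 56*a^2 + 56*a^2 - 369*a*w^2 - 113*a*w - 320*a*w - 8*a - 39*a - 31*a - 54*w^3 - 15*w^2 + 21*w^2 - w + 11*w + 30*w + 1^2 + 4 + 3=112*a^2 - 78*a - 54*w^3 + w^2*(6 - 369*a) + w*(504*a^2 - 433*a + 40) + 8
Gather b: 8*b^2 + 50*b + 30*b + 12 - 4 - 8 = 8*b^2 + 80*b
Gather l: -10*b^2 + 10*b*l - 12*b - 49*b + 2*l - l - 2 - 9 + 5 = -10*b^2 - 61*b + l*(10*b + 1) - 6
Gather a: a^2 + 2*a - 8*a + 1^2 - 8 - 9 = a^2 - 6*a - 16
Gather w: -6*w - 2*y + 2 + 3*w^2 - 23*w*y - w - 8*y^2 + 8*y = 3*w^2 + w*(-23*y - 7) - 8*y^2 + 6*y + 2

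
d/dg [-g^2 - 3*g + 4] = -2*g - 3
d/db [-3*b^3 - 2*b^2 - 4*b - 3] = -9*b^2 - 4*b - 4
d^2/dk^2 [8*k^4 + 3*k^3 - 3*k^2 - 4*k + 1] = 96*k^2 + 18*k - 6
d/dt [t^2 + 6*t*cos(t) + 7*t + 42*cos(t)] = -6*t*sin(t) + 2*t - 42*sin(t) + 6*cos(t) + 7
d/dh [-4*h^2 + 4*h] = 4 - 8*h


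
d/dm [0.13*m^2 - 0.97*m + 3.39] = 0.26*m - 0.97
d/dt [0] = 0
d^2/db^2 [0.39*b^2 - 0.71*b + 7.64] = 0.780000000000000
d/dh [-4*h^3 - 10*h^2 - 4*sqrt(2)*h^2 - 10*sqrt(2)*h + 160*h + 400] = -12*h^2 - 20*h - 8*sqrt(2)*h - 10*sqrt(2) + 160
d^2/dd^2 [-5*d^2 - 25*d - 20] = -10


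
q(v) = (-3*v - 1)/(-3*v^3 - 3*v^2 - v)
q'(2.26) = -0.12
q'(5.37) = -0.01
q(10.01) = 0.01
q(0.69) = 0.99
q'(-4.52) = 0.03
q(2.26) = 0.15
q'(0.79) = -1.51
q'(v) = (-3*v - 1)*(9*v^2 + 6*v + 1)/(-3*v^3 - 3*v^2 - v)^2 - 3/(-3*v^3 - 3*v^2 - v) = (-18*v^3 - 18*v^2 - 6*v - 1)/(v^2*(9*v^4 + 18*v^3 + 15*v^2 + 6*v + 1))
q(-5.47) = 0.04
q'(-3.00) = 0.10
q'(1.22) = -0.55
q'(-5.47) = 0.01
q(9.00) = 0.01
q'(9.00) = 0.00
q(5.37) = 0.03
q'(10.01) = -0.00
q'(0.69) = -2.04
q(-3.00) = 0.14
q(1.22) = 0.42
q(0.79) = 0.81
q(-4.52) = 0.06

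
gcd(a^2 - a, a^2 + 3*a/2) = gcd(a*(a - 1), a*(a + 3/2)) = a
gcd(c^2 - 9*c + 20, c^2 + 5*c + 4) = 1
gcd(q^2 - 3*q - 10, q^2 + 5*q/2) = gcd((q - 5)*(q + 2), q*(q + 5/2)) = 1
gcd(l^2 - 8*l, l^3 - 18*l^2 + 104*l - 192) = l - 8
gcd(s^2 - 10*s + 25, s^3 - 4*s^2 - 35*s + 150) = s^2 - 10*s + 25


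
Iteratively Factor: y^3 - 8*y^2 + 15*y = (y - 3)*(y^2 - 5*y) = y*(y - 3)*(y - 5)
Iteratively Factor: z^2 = (z)*(z)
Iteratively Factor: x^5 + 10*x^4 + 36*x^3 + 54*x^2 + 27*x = (x)*(x^4 + 10*x^3 + 36*x^2 + 54*x + 27) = x*(x + 3)*(x^3 + 7*x^2 + 15*x + 9) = x*(x + 1)*(x + 3)*(x^2 + 6*x + 9) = x*(x + 1)*(x + 3)^2*(x + 3)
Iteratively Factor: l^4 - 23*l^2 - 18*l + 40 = (l + 2)*(l^3 - 2*l^2 - 19*l + 20) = (l - 5)*(l + 2)*(l^2 + 3*l - 4) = (l - 5)*(l + 2)*(l + 4)*(l - 1)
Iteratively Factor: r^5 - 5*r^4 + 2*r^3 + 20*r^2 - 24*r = (r - 3)*(r^4 - 2*r^3 - 4*r^2 + 8*r) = (r - 3)*(r + 2)*(r^3 - 4*r^2 + 4*r) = (r - 3)*(r - 2)*(r + 2)*(r^2 - 2*r) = r*(r - 3)*(r - 2)*(r + 2)*(r - 2)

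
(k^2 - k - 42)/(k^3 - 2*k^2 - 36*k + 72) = (k - 7)/(k^2 - 8*k + 12)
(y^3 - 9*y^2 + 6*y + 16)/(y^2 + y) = y - 10 + 16/y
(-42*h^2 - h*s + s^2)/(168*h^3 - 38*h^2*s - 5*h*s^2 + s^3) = 1/(-4*h + s)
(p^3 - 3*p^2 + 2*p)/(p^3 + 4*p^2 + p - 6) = p*(p - 2)/(p^2 + 5*p + 6)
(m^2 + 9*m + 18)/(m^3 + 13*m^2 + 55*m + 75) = (m + 6)/(m^2 + 10*m + 25)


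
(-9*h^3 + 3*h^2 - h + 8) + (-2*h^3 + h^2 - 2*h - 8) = -11*h^3 + 4*h^2 - 3*h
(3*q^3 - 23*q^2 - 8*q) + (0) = 3*q^3 - 23*q^2 - 8*q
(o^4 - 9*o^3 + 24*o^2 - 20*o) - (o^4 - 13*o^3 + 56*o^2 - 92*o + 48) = 4*o^3 - 32*o^2 + 72*o - 48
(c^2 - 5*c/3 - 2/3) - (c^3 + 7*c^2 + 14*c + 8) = -c^3 - 6*c^2 - 47*c/3 - 26/3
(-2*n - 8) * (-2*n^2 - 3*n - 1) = 4*n^3 + 22*n^2 + 26*n + 8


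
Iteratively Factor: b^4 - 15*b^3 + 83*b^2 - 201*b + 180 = (b - 5)*(b^3 - 10*b^2 + 33*b - 36) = (b - 5)*(b - 3)*(b^2 - 7*b + 12) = (b - 5)*(b - 4)*(b - 3)*(b - 3)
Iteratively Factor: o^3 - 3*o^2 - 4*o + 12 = (o + 2)*(o^2 - 5*o + 6) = (o - 3)*(o + 2)*(o - 2)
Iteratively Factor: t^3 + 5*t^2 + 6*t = (t + 2)*(t^2 + 3*t) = (t + 2)*(t + 3)*(t)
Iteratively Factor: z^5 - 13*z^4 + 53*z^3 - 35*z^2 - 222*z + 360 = (z - 4)*(z^4 - 9*z^3 + 17*z^2 + 33*z - 90) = (z - 5)*(z - 4)*(z^3 - 4*z^2 - 3*z + 18) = (z - 5)*(z - 4)*(z - 3)*(z^2 - z - 6) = (z - 5)*(z - 4)*(z - 3)^2*(z + 2)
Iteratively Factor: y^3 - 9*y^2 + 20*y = (y)*(y^2 - 9*y + 20) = y*(y - 5)*(y - 4)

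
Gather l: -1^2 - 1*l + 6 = 5 - l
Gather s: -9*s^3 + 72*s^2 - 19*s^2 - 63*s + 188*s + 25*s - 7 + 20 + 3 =-9*s^3 + 53*s^2 + 150*s + 16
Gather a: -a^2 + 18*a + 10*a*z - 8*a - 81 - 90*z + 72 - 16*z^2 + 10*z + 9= -a^2 + a*(10*z + 10) - 16*z^2 - 80*z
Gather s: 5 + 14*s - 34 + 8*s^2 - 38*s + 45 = 8*s^2 - 24*s + 16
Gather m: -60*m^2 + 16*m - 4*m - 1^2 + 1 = -60*m^2 + 12*m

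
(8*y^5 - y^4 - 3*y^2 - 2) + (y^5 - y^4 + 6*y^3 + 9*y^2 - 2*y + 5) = 9*y^5 - 2*y^4 + 6*y^3 + 6*y^2 - 2*y + 3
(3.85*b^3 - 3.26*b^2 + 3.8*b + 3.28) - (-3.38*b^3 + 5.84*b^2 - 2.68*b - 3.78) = 7.23*b^3 - 9.1*b^2 + 6.48*b + 7.06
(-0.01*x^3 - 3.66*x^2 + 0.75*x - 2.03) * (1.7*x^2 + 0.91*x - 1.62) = -0.017*x^5 - 6.2311*x^4 - 2.0394*x^3 + 3.1607*x^2 - 3.0623*x + 3.2886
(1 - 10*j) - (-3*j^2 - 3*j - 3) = 3*j^2 - 7*j + 4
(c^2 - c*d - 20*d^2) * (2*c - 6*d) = 2*c^3 - 8*c^2*d - 34*c*d^2 + 120*d^3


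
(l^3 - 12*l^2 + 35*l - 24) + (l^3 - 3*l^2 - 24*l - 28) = 2*l^3 - 15*l^2 + 11*l - 52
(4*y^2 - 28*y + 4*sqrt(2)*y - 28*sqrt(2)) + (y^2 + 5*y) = 5*y^2 - 23*y + 4*sqrt(2)*y - 28*sqrt(2)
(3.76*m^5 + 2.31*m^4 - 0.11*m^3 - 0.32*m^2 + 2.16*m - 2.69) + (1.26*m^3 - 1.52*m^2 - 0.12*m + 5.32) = 3.76*m^5 + 2.31*m^4 + 1.15*m^3 - 1.84*m^2 + 2.04*m + 2.63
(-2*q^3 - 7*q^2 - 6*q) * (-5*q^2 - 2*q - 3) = 10*q^5 + 39*q^4 + 50*q^3 + 33*q^2 + 18*q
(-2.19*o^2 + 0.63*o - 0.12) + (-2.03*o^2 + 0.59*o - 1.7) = -4.22*o^2 + 1.22*o - 1.82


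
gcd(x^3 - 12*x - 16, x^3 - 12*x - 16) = x^3 - 12*x - 16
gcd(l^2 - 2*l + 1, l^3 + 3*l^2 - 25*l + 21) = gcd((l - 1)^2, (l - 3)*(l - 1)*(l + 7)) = l - 1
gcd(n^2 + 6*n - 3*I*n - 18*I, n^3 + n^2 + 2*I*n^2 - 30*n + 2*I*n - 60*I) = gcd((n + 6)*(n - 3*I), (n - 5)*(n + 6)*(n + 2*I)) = n + 6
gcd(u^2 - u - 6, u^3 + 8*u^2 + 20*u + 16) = u + 2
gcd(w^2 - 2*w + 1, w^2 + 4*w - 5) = w - 1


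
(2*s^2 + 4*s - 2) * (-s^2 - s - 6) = -2*s^4 - 6*s^3 - 14*s^2 - 22*s + 12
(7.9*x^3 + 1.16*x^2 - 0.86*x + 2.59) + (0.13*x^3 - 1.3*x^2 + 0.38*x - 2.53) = 8.03*x^3 - 0.14*x^2 - 0.48*x + 0.0600000000000001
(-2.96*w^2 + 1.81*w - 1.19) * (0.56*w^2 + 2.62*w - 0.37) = -1.6576*w^4 - 6.7416*w^3 + 5.171*w^2 - 3.7875*w + 0.4403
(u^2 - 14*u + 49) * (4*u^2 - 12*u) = 4*u^4 - 68*u^3 + 364*u^2 - 588*u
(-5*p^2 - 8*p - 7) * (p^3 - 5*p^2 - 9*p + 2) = -5*p^5 + 17*p^4 + 78*p^3 + 97*p^2 + 47*p - 14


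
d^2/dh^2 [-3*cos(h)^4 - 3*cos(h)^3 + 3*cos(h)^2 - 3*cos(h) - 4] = 48*sin(h)^4 - 48*sin(h)^2 + 21*cos(h)/4 + 27*cos(3*h)/4 + 6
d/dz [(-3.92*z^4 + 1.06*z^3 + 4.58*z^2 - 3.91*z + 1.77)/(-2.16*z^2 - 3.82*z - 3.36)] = (16.9344*z^5 + 42.6336*z^4 + 44.5864*z^3 - 36.626*z^2 - 23.1312*z + 19.899)/(4.6656*z^4 + 16.5024*z^3 + 29.1076*z^2 + 25.6704*z + 11.2896)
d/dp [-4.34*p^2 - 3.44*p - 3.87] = -8.68*p - 3.44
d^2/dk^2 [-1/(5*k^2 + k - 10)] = 2*(25*k^2 + 5*k - (10*k + 1)^2 - 50)/(5*k^2 + k - 10)^3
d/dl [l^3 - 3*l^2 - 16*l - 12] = 3*l^2 - 6*l - 16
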